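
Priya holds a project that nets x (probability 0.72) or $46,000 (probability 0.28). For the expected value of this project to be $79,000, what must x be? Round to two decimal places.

0.72·x + 0.28·46000 = 79000
0.72·x = 79000 − 12880 = 66120
x = 66120 / 0.72 = 91833.3333

x = $91,833.33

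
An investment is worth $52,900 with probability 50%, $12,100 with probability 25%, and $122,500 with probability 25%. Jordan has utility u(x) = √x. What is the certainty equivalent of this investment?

E[u] = 0.5·√52900 + 0.25·√12100 + 0.25·√122500 = 0.5·230 + 0.25·110 + 0.25·350 = 230
CE = (230)² = 52900

$52,900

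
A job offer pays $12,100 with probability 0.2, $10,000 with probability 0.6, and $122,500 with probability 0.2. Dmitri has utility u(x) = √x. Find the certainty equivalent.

E[u] = 0.2·√12100 + 0.6·√10000 + 0.2·√122500 = 0.2·110 + 0.6·100 + 0.2·350 = 152
CE = (152)² = 23104

$23,104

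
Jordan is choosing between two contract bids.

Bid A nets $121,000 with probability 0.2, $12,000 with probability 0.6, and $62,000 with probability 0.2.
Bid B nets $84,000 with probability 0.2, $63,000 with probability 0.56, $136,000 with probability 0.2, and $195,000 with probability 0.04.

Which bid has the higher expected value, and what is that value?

Bid A = 0.2 × 121000 + 0.6 × 12000 + 0.2 × 62000 = 24200 + 7200 + 12400 = 43800
Bid B = 0.2 × 84000 + 0.56 × 63000 + 0.2 × 136000 + 0.04 × 195000 = 16800 + 35280 + 27200 + 7800 = 87080

Bid B ($87,080)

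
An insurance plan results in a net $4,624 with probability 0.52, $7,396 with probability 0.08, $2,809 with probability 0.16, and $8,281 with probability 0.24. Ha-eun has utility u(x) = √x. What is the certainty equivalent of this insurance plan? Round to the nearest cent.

$5,264.95

E[u] = 0.52·√4624 + 0.08·√7396 + 0.16·√2809 + 0.24·√8281 = 0.52·68 + 0.08·86 + 0.16·53 + 0.24·91 = 72.56
CE = (72.56)² = 5264.9536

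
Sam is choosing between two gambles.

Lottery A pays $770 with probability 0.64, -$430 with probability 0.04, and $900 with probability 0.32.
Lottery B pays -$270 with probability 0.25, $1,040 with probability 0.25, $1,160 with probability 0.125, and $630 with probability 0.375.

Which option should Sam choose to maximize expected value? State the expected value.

Lottery A = 0.64 × 770 + 0.04 × (-430) + 0.32 × 900 = 492.8 − 17.2 + 288 = 763.6
Lottery B = 0.25 × (-270) + 0.25 × 1040 + 0.125 × 1160 + 0.375 × 630 = -67.5 + 260 + 145 + 236.25 = 573.75

Lottery A ($763.60)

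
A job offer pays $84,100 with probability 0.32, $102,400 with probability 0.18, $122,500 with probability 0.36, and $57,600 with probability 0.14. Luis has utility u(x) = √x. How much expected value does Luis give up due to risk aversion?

E[u] = 0.32·√84100 + 0.18·√102400 + 0.36·√122500 + 0.14·√57600 = 0.32·290 + 0.18·320 + 0.36·350 + 0.14·240 = 310
CE = (310)² = 96100
Risk premium = EV − CE = 97508 − 96100 = 1408

$1,408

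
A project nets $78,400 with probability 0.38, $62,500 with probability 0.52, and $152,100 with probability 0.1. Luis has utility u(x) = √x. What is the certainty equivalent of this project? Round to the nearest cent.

$75,845.16

E[u] = 0.38·√78400 + 0.52·√62500 + 0.1·√152100 = 0.38·280 + 0.52·250 + 0.1·390 = 275.4
CE = (275.4)² = 75845.16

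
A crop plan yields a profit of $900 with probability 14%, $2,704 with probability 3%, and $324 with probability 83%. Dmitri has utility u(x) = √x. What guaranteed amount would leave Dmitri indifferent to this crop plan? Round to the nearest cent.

$428.49

E[u] = 0.14·√900 + 0.03·√2704 + 0.83·√324 = 0.14·30 + 0.03·52 + 0.83·18 = 20.7
CE = (20.7)² = 428.49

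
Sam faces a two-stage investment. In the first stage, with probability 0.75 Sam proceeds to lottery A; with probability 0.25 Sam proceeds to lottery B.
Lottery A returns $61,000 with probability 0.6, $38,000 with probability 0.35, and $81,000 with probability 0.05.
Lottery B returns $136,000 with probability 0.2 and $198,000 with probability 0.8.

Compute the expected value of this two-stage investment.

EV(A) = 0.6 × 61000 + 0.35 × 38000 + 0.05 × 81000 = 36600 + 13300 + 4050 = 53950
EV(B) = 0.2 × 136000 + 0.8 × 198000 = 27200 + 158400 = 185600
Overall = 0.75 × 53950 + 0.25 × 185600 = 40462.5 + 46400 = 86862.5

$86,862.50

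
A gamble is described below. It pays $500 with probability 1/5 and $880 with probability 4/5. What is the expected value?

EV = 1/5 × 500 + 4/5 × 880 = 100 + 704 = 804

$804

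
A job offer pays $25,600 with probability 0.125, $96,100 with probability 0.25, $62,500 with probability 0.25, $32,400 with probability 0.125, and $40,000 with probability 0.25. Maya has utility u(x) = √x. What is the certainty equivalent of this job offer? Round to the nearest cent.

$54,056.25

E[u] = 0.125·√25600 + 0.25·√96100 + 0.25·√62500 + 0.125·√32400 + 0.25·√40000 = 0.125·160 + 0.25·310 + 0.25·250 + 0.125·180 + 0.25·200 = 232.5
CE = (232.5)² = 54056.25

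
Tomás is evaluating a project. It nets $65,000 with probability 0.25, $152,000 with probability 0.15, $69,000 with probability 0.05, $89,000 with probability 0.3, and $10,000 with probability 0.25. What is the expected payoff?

EV = 0.25 × 65000 + 0.15 × 152000 + 0.05 × 69000 + 0.3 × 89000 + 0.25 × 10000 = 16250 + 22800 + 3450 + 26700 + 2500 = 71700

$71,700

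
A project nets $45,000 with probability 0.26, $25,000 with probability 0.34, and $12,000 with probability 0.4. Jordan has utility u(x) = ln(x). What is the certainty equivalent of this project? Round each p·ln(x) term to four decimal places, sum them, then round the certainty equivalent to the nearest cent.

E[u] = 0.26·ln(45000) + 0.34·ln(25000) + 0.4·ln(12000) = 2.7857 + 3.4431 + 3.7571 = 9.9859
CE = e^9.9859 ≈ 21718.07

$21,718.07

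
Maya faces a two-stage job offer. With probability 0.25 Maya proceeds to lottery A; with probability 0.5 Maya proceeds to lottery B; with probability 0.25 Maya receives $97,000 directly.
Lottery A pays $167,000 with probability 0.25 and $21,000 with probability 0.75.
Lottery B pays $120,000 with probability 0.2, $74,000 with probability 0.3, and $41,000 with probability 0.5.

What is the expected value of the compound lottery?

EV(A) = 0.25 × 167000 + 0.75 × 21000 = 41750 + 15750 = 57500
EV(B) = 0.2 × 120000 + 0.3 × 74000 + 0.5 × 41000 = 24000 + 22200 + 20500 = 66700
Branch C: 97000 (certain)
Overall = 0.25 × 57500 + 0.5 × 66700 + 0.25 × 97000 = 14375 + 33350 + 24250 = 71975

$71,975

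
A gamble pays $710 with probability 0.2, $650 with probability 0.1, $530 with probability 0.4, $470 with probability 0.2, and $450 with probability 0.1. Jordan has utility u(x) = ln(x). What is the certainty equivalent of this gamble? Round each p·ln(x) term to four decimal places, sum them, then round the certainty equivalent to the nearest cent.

E[u] = 0.2·ln(710) + 0.1·ln(650) + 0.4·ln(530) + 0.2·ln(470) + 0.1·ln(450) = 1.3131 + 0.6477 + 2.5092 + 1.2305 + 0.6109 = 6.3114
CE = e^6.3114 ≈ 550.82

$550.82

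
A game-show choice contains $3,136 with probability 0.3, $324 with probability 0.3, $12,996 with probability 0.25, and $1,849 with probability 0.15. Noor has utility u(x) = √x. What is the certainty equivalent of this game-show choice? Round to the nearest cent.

E[u] = 0.3·√3136 + 0.3·√324 + 0.25·√12996 + 0.15·√1849 = 0.3·56 + 0.3·18 + 0.25·114 + 0.15·43 = 57.15
CE = (57.15)² = 3266.1225

$3,266.12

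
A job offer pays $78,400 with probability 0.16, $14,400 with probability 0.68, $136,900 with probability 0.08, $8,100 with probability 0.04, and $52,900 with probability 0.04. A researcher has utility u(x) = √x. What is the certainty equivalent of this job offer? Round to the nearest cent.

E[u] = 0.16·√78400 + 0.68·√14400 + 0.08·√136900 + 0.04·√8100 + 0.04·√52900 = 0.16·280 + 0.68·120 + 0.08·370 + 0.04·90 + 0.04·230 = 168.8
CE = (168.8)² = 28493.44

$28,493.44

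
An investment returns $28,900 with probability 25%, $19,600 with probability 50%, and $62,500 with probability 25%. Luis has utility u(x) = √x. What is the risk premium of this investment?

E[u] = 0.25·√28900 + 0.5·√19600 + 0.25·√62500 = 0.25·170 + 0.5·140 + 0.25·250 = 175
CE = (175)² = 30625
Risk premium = EV − CE = 32650 − 30625 = 2025

$2,025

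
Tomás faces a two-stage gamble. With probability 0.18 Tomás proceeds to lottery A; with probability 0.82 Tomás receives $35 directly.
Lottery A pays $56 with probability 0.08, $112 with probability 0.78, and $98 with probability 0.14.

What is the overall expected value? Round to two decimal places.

EV(A) = 0.08 × 56 + 0.78 × 112 + 0.14 × 98 = 4.48 + 87.36 + 13.72 = 105.56
Branch B: 35 (certain)
Overall = 0.18 × 105.56 + 0.82 × 35 = 19.0008 + 28.7 = 47.7008

$47.70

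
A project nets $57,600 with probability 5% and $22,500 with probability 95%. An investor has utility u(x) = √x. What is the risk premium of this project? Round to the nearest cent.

E[u] = 0.05·√57600 + 0.95·√22500 = 0.05·240 + 0.95·150 = 154.5
CE = (154.5)² = 23870.25
Risk premium = EV − CE = 24255 − 23870.25 = 384.75

$384.75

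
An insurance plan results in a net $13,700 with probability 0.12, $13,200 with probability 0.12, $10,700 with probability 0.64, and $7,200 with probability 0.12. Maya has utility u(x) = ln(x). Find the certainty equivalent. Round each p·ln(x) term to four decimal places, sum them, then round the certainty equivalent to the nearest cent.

$10,778.41

E[u] = 0.12·ln(13700) + 0.12·ln(13200) + 0.64·ln(10700) + 0.12·ln(7200) = 1.1430 + 1.1386 + 5.9379 + 1.0658 = 9.2853
CE = e^9.2853 ≈ 10778.41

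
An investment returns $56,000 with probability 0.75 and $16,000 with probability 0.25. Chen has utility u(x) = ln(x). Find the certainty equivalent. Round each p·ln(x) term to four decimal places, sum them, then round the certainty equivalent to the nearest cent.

E[u] = 0.75·ln(56000) + 0.25·ln(16000) = 8.1998 + 2.4201 = 10.6199
CE = e^10.6199 ≈ 40941.52

$40,941.52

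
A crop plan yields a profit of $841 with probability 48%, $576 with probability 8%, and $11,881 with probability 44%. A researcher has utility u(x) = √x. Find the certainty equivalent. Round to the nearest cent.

$4,070.44

E[u] = 0.48·√841 + 0.08·√576 + 0.44·√11881 = 0.48·29 + 0.08·24 + 0.44·109 = 63.8
CE = (63.8)² = 4070.44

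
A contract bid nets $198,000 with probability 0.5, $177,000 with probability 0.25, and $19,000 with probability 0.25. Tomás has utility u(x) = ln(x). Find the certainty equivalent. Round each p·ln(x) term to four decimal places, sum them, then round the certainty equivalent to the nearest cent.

E[u] = 0.5·ln(198000) + 0.25·ln(177000) + 0.25·ln(19000) = 6.0980 + 3.0210 + 2.4630 = 11.5820
CE = e^11.5820 ≈ 107151.61

$107,151.61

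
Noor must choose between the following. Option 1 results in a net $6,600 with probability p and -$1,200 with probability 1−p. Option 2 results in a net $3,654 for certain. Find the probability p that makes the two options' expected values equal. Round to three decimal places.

p·6600 + (1−p)·(-1200) = 3654
7800p − 1200 = 3654
p = (3654 + 1200) / 7800

p = 0.622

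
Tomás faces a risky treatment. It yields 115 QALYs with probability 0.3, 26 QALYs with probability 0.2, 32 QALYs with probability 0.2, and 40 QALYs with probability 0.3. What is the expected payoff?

58.1 QALYs

EV = 0.3 × 115 + 0.2 × 26 + 0.2 × 32 + 0.3 × 40 = 34.5 + 5.2 + 6.4 + 12 = 58.1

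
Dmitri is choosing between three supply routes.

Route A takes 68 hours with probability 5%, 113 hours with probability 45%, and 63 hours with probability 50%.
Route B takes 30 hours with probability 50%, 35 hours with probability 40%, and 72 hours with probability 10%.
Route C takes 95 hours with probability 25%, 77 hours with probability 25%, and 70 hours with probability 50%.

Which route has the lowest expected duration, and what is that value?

Route A = 0.05 × 68 + 0.45 × 113 + 0.5 × 63 = 3.4 + 50.85 + 31.5 = 85.75
Route B = 0.5 × 30 + 0.4 × 35 + 0.1 × 72 = 15 + 14 + 7.2 = 36.2
Route C = 0.25 × 95 + 0.25 × 77 + 0.5 × 70 = 23.75 + 19.25 + 35 = 78

Route B (36.2 hours)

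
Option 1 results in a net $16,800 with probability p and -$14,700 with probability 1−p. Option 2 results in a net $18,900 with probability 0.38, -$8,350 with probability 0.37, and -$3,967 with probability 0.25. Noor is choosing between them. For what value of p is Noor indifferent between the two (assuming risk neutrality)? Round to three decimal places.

EV(Option 2) = 0.38 × 18900 + 0.37 × (-8350) + 0.25 × (-3967) = 7182 − 3089.5 − 991.75 = 3100.75
p·16800 + (1−p)·(-14700) = 3100.75
31500p − 14700 = 3100.75
p = (3100.75 + 14700) / 31500

p = 0.565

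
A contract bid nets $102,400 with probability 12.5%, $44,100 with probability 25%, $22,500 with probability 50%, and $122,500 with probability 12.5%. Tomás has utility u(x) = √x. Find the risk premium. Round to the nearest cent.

$5,760.94

E[u] = 0.125·√102400 + 0.25·√44100 + 0.5·√22500 + 0.125·√122500 = 0.125·320 + 0.25·210 + 0.5·150 + 0.125·350 = 211.25
CE = (211.25)² = 44626.5625
Risk premium = EV − CE = 50387.5 − 44626.5625 = 5760.9375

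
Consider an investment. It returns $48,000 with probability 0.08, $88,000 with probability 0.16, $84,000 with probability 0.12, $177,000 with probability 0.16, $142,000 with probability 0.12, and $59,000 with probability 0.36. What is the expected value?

$94,600

EV = 0.08 × 48000 + 0.16 × 88000 + 0.12 × 84000 + 0.16 × 177000 + 0.12 × 142000 + 0.36 × 59000 = 3840 + 14080 + 10080 + 28320 + 17040 + 21240 = 94600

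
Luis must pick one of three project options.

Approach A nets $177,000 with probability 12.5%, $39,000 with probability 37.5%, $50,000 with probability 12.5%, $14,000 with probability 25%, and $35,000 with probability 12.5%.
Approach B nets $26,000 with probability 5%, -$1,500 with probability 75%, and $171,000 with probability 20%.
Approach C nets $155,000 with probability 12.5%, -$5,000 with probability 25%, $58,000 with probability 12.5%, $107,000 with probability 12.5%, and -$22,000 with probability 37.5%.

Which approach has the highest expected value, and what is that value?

Approach A = 0.125 × 177000 + 0.375 × 39000 + 0.125 × 50000 + 0.25 × 14000 + 0.125 × 35000 = 22125 + 14625 + 6250 + 3500 + 4375 = 50875
Approach B = 0.05 × 26000 + 0.75 × (-1500) + 0.2 × 171000 = 1300 − 1125 + 34200 = 34375
Approach C = 0.125 × 155000 + 0.25 × (-5000) + 0.125 × 58000 + 0.125 × 107000 + 0.375 × (-22000) = 19375 − 1250 + 7250 + 13375 − 8250 = 30500

Approach A ($50,875)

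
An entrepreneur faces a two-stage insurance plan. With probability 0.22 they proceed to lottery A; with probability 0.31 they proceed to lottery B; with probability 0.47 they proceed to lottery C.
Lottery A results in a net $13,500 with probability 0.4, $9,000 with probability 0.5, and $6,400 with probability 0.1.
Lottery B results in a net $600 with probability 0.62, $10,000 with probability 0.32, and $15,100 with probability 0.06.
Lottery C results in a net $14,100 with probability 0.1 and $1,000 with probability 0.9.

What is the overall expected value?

$4,792.68

EV(A) = 0.4 × 13500 + 0.5 × 9000 + 0.1 × 6400 = 5400 + 4500 + 640 = 10540
EV(B) = 0.62 × 600 + 0.32 × 10000 + 0.06 × 15100 = 372 + 3200 + 906 = 4478
EV(C) = 0.1 × 14100 + 0.9 × 1000 = 1410 + 900 = 2310
Overall = 0.22 × 10540 + 0.31 × 4478 + 0.47 × 2310 = 2318.8 + 1388.18 + 1085.7 = 4792.68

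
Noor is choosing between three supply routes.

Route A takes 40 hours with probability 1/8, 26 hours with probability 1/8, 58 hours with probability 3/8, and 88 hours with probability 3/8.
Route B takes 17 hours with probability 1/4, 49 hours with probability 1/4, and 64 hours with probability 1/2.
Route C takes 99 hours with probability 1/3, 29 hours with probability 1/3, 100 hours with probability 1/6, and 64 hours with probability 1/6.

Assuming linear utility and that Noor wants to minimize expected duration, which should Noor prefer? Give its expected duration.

Route A = 1/8 × 40 + 1/8 × 26 + 3/8 × 58 + 3/8 × 88 = 5 + 3.25 + 21.75 + 33 = 63
Route B = 1/4 × 17 + 1/4 × 49 + 1/2 × 64 = 4.25 + 12.25 + 32 = 48.5
Route C = 1/3 × 99 + 1/3 × 29 + 1/6 × 100 + 1/6 × 64 = 33 + 9.6667 + 16.6667 + 10.6667 = 70

Route B (48.5 hours)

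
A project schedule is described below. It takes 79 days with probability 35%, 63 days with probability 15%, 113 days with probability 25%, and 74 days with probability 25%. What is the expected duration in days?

83.85 days

EV = 0.35 × 79 + 0.15 × 63 + 0.25 × 113 + 0.25 × 74 = 27.65 + 9.45 + 28.25 + 18.5 = 83.85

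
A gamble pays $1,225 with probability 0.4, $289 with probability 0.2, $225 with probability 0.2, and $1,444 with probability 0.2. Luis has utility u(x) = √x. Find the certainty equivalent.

E[u] = 0.4·√1225 + 0.2·√289 + 0.2·√225 + 0.2·√1444 = 0.4·35 + 0.2·17 + 0.2·15 + 0.2·38 = 28
CE = (28)² = 784

$784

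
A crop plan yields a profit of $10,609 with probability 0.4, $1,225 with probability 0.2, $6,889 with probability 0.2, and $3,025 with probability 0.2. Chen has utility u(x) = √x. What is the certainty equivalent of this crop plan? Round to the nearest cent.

$5,745.64

E[u] = 0.4·√10609 + 0.2·√1225 + 0.2·√6889 + 0.2·√3025 = 0.4·103 + 0.2·35 + 0.2·83 + 0.2·55 = 75.8
CE = (75.8)² = 5745.64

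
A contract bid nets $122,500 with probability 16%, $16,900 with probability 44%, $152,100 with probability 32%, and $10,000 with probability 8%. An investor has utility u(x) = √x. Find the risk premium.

E[u] = 0.16·√122500 + 0.44·√16900 + 0.32·√152100 + 0.08·√10000 = 0.16·350 + 0.44·130 + 0.32·390 + 0.08·100 = 246
CE = (246)² = 60516
Risk premium = EV − CE = 76508 − 60516 = 15992

$15,992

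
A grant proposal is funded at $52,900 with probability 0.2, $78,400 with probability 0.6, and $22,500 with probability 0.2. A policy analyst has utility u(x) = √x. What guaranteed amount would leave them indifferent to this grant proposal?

E[u] = 0.2·√52900 + 0.6·√78400 + 0.2·√22500 = 0.2·230 + 0.6·280 + 0.2·150 = 244
CE = (244)² = 59536

$59,536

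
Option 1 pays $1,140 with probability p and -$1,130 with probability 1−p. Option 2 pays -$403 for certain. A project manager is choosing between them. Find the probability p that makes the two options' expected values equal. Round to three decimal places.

p = 0.320

p·1140 + (1−p)·(-1130) = -403
2270p − 1130 = -403
p = (-403 + 1130) / 2270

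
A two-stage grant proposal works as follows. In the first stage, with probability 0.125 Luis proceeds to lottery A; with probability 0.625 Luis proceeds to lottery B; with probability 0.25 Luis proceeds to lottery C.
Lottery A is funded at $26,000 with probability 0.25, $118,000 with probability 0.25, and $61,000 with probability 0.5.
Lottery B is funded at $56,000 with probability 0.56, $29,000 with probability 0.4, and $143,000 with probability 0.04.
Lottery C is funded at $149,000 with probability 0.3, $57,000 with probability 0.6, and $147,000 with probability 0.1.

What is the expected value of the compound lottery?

EV(A) = 0.25 × 26000 + 0.25 × 118000 + 0.5 × 61000 = 6500 + 29500 + 30500 = 66500
EV(B) = 0.56 × 56000 + 0.4 × 29000 + 0.04 × 143000 = 31360 + 11600 + 5720 = 48680
EV(C) = 0.3 × 149000 + 0.6 × 57000 + 0.1 × 147000 = 44700 + 34200 + 14700 = 93600
Overall = 0.125 × 66500 + 0.625 × 48680 + 0.25 × 93600 = 8312.5 + 30425 + 23400 = 62137.5

$62,137.50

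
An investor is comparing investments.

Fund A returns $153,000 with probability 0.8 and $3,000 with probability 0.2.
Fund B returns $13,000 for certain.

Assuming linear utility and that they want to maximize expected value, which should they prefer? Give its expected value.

Fund A ($123,000)

Fund A = 0.8 × 153000 + 0.2 × 3000 = 122400 + 600 = 123000
Fund B: 13000 (certain)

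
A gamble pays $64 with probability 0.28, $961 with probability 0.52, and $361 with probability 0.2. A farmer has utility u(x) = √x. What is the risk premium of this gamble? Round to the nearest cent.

E[u] = 0.28·√64 + 0.52·√961 + 0.2·√361 = 0.28·8 + 0.52·31 + 0.2·19 = 22.16
CE = (22.16)² = 491.0656
Risk premium = EV − CE = 589.84 − 491.0656 = 98.7744

$98.77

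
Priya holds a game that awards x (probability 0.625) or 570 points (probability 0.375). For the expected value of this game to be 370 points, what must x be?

x = 250 points

0.625·x + 0.375·570 = 370
0.625·x = 370 − 213.75 = 156.25
x = 156.25 / 0.625 = 250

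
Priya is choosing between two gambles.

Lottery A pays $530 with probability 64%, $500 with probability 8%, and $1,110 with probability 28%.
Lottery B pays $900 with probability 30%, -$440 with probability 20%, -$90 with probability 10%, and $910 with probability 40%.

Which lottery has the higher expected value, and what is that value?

Lottery A = 0.64 × 530 + 0.08 × 500 + 0.28 × 1110 = 339.2 + 40 + 310.8 = 690
Lottery B = 0.3 × 900 + 0.2 × (-440) + 0.1 × (-90) + 0.4 × 910 = 270 − 88 − 9 + 364 = 537

Lottery A ($690)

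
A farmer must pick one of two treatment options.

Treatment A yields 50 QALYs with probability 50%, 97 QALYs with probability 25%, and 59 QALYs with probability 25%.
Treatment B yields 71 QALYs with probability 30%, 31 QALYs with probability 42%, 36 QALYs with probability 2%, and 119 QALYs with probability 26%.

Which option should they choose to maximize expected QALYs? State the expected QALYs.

Treatment A = 0.5 × 50 + 0.25 × 97 + 0.25 × 59 = 25 + 24.25 + 14.75 = 64
Treatment B = 0.3 × 71 + 0.42 × 31 + 0.02 × 36 + 0.26 × 119 = 21.3 + 13.02 + 0.72 + 30.94 = 65.98

Treatment B (65.98 QALYs)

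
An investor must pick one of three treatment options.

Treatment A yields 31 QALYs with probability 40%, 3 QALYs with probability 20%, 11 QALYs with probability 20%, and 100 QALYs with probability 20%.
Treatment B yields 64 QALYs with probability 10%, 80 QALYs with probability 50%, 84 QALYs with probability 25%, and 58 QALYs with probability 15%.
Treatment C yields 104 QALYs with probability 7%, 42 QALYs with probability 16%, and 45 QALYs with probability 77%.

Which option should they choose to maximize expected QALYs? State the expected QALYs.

Treatment A = 0.4 × 31 + 0.2 × 3 + 0.2 × 11 + 0.2 × 100 = 12.4 + 0.6 + 2.2 + 20 = 35.2
Treatment B = 0.1 × 64 + 0.5 × 80 + 0.25 × 84 + 0.15 × 58 = 6.4 + 40 + 21 + 8.7 = 76.1
Treatment C = 0.07 × 104 + 0.16 × 42 + 0.77 × 45 = 7.28 + 6.72 + 34.65 = 48.65

Treatment B (76.1 QALYs)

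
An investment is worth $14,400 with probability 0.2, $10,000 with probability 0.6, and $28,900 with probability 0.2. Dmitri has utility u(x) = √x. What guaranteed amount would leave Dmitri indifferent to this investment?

$13,924

E[u] = 0.2·√14400 + 0.6·√10000 + 0.2·√28900 = 0.2·120 + 0.6·100 + 0.2·170 = 118
CE = (118)² = 13924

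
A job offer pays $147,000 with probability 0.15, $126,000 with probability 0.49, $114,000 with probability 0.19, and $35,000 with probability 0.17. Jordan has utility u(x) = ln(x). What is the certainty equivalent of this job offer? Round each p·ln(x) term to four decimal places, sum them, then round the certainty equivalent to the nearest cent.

$101,762.81

E[u] = 0.15·ln(147000) + 0.49·ln(126000) + 0.19·ln(114000) + 0.17·ln(35000) = 1.7847 + 5.7546 + 2.2124 + 1.7787 = 11.5304
CE = e^11.5304 ≈ 101762.81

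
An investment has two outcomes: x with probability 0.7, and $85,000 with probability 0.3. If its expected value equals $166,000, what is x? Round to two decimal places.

x = $200,714.29

0.7·x + 0.3·85000 = 166000
0.7·x = 166000 − 25500 = 140500
x = 140500 / 0.7 = 200714.2857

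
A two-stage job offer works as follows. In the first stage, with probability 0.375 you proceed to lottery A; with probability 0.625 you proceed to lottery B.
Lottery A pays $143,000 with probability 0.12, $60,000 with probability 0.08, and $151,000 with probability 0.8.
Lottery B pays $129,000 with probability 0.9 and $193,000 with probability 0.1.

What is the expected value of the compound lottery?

EV(A) = 0.12 × 143000 + 0.08 × 60000 + 0.8 × 151000 = 17160 + 4800 + 120800 = 142760
EV(B) = 0.9 × 129000 + 0.1 × 193000 = 116100 + 19300 = 135400
Overall = 0.375 × 142760 + 0.625 × 135400 = 53535 + 84625 = 138160

$138,160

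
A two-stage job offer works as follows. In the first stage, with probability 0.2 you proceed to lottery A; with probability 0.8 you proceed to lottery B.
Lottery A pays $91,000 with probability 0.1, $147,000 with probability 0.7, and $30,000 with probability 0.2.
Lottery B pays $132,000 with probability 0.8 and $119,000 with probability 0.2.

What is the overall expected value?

EV(A) = 0.1 × 91000 + 0.7 × 147000 + 0.2 × 30000 = 9100 + 102900 + 6000 = 118000
EV(B) = 0.8 × 132000 + 0.2 × 119000 = 105600 + 23800 = 129400
Overall = 0.2 × 118000 + 0.8 × 129400 = 23600 + 103520 = 127120

$127,120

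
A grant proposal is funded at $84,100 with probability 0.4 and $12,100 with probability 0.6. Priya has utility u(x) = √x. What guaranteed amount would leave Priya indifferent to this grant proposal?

E[u] = 0.4·√84100 + 0.6·√12100 = 0.4·290 + 0.6·110 = 182
CE = (182)² = 33124

$33,124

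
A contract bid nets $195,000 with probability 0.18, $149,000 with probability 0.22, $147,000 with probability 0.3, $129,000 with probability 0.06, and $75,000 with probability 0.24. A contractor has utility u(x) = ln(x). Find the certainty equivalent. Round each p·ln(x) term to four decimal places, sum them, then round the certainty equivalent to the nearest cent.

$130,980.01

E[u] = 0.18·ln(195000) + 0.22·ln(149000) + 0.3·ln(147000) + 0.06·ln(129000) + 0.24·ln(75000) = 2.1925 + 2.6206 + 3.5695 + 0.7061 + 2.6941 = 11.7828
CE = e^11.7828 ≈ 130980.01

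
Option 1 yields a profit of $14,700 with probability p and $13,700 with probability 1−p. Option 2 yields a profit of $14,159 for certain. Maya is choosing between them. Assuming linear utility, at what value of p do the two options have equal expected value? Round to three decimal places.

p = 0.459

p·14700 + (1−p)·13700 = 14159
1000p + 13700 = 14159
p = (14159 − 13700) / 1000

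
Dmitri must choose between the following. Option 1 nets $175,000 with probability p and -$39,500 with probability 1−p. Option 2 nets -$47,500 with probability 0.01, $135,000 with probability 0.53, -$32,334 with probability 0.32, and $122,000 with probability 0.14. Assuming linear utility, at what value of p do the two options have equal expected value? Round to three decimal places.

p = 0.547

EV(Option 2) = 0.01 × (-47500) + 0.53 × 135000 + 0.32 × (-32334) + 0.14 × 122000 = -475 + 71550 − 10346.88 + 17080 = 77808.12
p·175000 + (1−p)·(-39500) = 77808.12
214500p − 39500 = 77808.12
p = (77808.12 + 39500) / 214500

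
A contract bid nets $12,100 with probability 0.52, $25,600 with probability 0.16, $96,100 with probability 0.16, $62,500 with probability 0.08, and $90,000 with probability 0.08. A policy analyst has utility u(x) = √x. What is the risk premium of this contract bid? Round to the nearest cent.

E[u] = 0.52·√12100 + 0.16·√25600 + 0.16·√96100 + 0.08·√62500 + 0.08·√90000 = 0.52·110 + 0.16·160 + 0.16·310 + 0.08·250 + 0.08·300 = 176.4
CE = (176.4)² = 31116.96
Risk premium = EV − CE = 37964 − 31116.96 = 6847.04

$6,847.04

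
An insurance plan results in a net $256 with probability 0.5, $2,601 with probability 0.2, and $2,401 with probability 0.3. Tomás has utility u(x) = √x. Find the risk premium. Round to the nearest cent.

$286.09

E[u] = 0.5·√256 + 0.2·√2601 + 0.3·√2401 = 0.5·16 + 0.2·51 + 0.3·49 = 32.9
CE = (32.9)² = 1082.41
Risk premium = EV − CE = 1368.5 − 1082.41 = 286.09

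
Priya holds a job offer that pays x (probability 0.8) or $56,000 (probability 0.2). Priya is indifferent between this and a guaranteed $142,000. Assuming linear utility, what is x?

x = $163,500

0.8·x + 0.2·56000 = 142000
0.8·x = 142000 − 11200 = 130800
x = 130800 / 0.8 = 163500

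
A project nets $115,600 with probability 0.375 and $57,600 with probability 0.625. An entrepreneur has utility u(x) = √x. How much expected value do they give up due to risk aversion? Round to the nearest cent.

E[u] = 0.375·√115600 + 0.625·√57600 = 0.375·340 + 0.625·240 = 277.5
CE = (277.5)² = 77006.25
Risk premium = EV − CE = 79350 − 77006.25 = 2343.75

$2,343.75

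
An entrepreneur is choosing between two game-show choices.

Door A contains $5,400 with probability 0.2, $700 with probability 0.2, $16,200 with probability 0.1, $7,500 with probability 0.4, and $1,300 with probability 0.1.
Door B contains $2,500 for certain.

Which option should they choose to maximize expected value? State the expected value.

Door A ($5,970)

Door A = 0.2 × 5400 + 0.2 × 700 + 0.1 × 16200 + 0.4 × 7500 + 0.1 × 1300 = 1080 + 140 + 1620 + 3000 + 130 = 5970
Door B: 2500 (certain)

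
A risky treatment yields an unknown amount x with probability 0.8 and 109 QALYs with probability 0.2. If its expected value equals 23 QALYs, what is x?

0.8·x + 0.2·109 = 23
0.8·x = 23 − 21.8 = 1.2
x = 1.2 / 0.8 = 1.5

x = 1.5 QALYs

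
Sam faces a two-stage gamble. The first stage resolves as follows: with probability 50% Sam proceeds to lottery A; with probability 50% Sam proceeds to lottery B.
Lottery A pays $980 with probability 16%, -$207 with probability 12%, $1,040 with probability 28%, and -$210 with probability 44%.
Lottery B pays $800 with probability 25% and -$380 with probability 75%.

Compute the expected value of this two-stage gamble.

$122.88

EV(A) = 0.16 × 980 + 0.12 × (-207) + 0.28 × 1040 + 0.44 × (-210) = 156.8 − 24.84 + 291.2 − 92.4 = 330.76
EV(B) = 0.25 × 800 + 0.75 × (-380) = 200 − 285 = -85
Overall = 0.5 × 330.76 + 0.5 × (-85) = 165.38 − 42.5 = 122.88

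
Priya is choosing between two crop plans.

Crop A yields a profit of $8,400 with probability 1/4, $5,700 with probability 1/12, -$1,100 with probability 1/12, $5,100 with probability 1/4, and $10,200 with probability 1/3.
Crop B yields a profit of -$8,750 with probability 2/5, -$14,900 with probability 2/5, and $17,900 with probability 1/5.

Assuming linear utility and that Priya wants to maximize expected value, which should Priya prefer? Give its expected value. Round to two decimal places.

Crop A = 1/4 × 8400 + 1/12 × 5700 + 1/12 × (-1100) + 1/4 × 5100 + 1/3 × 10200 = 2100 + 475 − 91.6667 + 1275 + 3400 = 7158.3333
Crop B = 2/5 × (-8750) + 2/5 × (-14900) + 1/5 × 17900 = -3500 − 5960 + 3580 = -5880

Crop A ($7,158.33)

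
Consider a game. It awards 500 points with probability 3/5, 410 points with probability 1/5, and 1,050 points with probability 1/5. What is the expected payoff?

592 points

EV = 3/5 × 500 + 1/5 × 410 + 1/5 × 1050 = 300 + 82 + 210 = 592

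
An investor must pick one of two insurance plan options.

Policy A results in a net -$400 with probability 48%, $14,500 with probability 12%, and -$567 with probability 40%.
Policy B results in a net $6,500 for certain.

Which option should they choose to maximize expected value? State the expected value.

Policy A = 0.48 × (-400) + 0.12 × 14500 + 0.4 × (-567) = -192 + 1740 − 226.8 = 1321.2
Policy B: 6500 (certain)

Policy B ($6,500)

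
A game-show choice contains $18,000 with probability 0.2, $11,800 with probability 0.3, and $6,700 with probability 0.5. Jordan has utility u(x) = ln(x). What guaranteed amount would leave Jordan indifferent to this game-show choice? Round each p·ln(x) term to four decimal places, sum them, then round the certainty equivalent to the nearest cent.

E[u] = 0.2·ln(18000) + 0.3·ln(11800) + 0.5·ln(6700) = 1.9596 + 2.8128 + 4.4049 = 9.1773
CE = e^9.1773 ≈ 9674.99

$9,674.99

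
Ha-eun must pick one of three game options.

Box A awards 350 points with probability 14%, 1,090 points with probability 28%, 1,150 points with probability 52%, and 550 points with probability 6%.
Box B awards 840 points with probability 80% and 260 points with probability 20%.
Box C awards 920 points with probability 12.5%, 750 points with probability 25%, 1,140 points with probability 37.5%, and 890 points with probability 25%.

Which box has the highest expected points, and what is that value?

Box A = 0.14 × 350 + 0.28 × 1090 + 0.52 × 1150 + 0.06 × 550 = 49 + 305.2 + 598 + 33 = 985.2
Box B = 0.8 × 840 + 0.2 × 260 = 672 + 52 = 724
Box C = 0.125 × 920 + 0.25 × 750 + 0.375 × 1140 + 0.25 × 890 = 115 + 187.5 + 427.5 + 222.5 = 952.5

Box A (985.2 points)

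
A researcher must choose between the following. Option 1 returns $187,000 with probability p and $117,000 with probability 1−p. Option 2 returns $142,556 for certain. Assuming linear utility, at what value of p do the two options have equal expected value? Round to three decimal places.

p = 0.365

p·187000 + (1−p)·117000 = 142556
70000p + 117000 = 142556
p = (142556 − 117000) / 70000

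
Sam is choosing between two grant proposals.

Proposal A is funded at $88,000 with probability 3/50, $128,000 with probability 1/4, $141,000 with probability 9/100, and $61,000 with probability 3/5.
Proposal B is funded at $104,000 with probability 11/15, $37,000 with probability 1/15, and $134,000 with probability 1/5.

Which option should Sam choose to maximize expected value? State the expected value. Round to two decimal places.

Proposal B ($105,533.33)

Proposal A = 3/50 × 88000 + 1/4 × 128000 + 9/100 × 141000 + 3/5 × 61000 = 5280 + 32000 + 12690 + 36600 = 86570
Proposal B = 11/15 × 104000 + 1/15 × 37000 + 1/5 × 134000 = 76266.6667 + 2466.6667 + 26800 = 105533.3333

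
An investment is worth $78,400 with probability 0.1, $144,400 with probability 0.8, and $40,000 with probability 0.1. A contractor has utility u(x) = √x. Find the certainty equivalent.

$123,904

E[u] = 0.1·√78400 + 0.8·√144400 + 0.1·√40000 = 0.1·280 + 0.8·380 + 0.1·200 = 352
CE = (352)² = 123904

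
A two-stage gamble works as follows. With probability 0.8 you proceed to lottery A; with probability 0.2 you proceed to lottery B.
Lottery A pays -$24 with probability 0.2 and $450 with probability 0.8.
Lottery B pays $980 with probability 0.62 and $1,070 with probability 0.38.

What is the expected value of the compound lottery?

EV(A) = 0.2 × (-24) + 0.8 × 450 = -4.8 + 360 = 355.2
EV(B) = 0.62 × 980 + 0.38 × 1070 = 607.6 + 406.6 = 1014.2
Overall = 0.8 × 355.2 + 0.2 × 1014.2 = 284.16 + 202.84 = 487

$487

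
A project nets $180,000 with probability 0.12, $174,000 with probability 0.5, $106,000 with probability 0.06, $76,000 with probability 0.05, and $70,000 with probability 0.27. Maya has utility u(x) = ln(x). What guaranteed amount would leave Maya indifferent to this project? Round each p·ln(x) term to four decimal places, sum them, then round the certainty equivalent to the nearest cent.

E[u] = 0.12·ln(180000) + 0.5·ln(174000) + 0.06·ln(106000) + 0.05·ln(76000) + 0.27·ln(70000) = 1.4521 + 6.0334 + 0.6943 + 0.5619 + 3.0122 = 11.7539
CE = e^11.7539 ≈ 127248.86

$127,248.86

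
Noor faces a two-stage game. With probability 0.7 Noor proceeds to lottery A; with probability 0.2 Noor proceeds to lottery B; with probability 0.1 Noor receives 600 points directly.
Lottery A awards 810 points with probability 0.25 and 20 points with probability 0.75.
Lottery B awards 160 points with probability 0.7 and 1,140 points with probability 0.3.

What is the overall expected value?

303.05 points

EV(A) = 0.25 × 810 + 0.75 × 20 = 202.5 + 15 = 217.5
EV(B) = 0.7 × 160 + 0.3 × 1140 = 112 + 342 = 454
Branch C: 600 (certain)
Overall = 0.7 × 217.5 + 0.2 × 454 + 0.1 × 600 = 152.25 + 90.8 + 60 = 303.05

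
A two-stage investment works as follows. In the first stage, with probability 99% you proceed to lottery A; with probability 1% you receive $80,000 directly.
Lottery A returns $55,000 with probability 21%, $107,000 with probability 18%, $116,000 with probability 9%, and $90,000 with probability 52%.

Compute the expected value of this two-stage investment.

EV(A) = 0.21 × 55000 + 0.18 × 107000 + 0.09 × 116000 + 0.52 × 90000 = 11550 + 19260 + 10440 + 46800 = 88050
Branch B: 80000 (certain)
Overall = 0.99 × 88050 + 0.01 × 80000 = 87169.5 + 800 = 87969.5

$87,969.50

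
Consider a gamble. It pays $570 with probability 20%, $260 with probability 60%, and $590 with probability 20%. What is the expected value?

EV = 0.2 × 570 + 0.6 × 260 + 0.2 × 590 = 114 + 156 + 118 = 388

$388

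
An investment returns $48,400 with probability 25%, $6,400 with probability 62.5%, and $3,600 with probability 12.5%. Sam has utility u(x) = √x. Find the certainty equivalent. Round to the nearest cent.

E[u] = 0.25·√48400 + 0.625·√6400 + 0.125·√3600 = 0.25·220 + 0.625·80 + 0.125·60 = 112.5
CE = (112.5)² = 12656.25

$12,656.25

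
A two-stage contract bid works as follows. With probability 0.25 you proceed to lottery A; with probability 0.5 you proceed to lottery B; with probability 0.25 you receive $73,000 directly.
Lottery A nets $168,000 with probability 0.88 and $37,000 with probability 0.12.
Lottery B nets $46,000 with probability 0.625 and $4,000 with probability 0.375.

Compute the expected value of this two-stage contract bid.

EV(A) = 0.88 × 168000 + 0.12 × 37000 = 147840 + 4440 = 152280
EV(B) = 0.625 × 46000 + 0.375 × 4000 = 28750 + 1500 = 30250
Branch C: 73000 (certain)
Overall = 0.25 × 152280 + 0.5 × 30250 + 0.25 × 73000 = 38070 + 15125 + 18250 = 71445

$71,445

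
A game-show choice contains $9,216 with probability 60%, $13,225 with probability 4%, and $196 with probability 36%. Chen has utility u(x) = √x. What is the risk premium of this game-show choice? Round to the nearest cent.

E[u] = 0.6·√9216 + 0.04·√13225 + 0.36·√196 = 0.6·96 + 0.04·115 + 0.36·14 = 67.24
CE = (67.24)² = 4521.2176
Risk premium = EV − CE = 6129.16 − 4521.2176 = 1607.9424

$1,607.94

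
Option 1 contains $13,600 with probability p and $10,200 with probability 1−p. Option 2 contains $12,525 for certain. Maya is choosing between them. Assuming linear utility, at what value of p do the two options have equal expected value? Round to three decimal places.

p = 0.684

p·13600 + (1−p)·10200 = 12525
3400p + 10200 = 12525
p = (12525 − 10200) / 3400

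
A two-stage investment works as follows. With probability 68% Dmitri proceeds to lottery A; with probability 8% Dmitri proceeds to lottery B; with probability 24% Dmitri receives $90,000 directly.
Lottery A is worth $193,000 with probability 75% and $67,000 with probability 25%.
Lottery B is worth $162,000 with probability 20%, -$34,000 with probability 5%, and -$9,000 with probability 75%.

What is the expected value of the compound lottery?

$133,336

EV(A) = 0.75 × 193000 + 0.25 × 67000 = 144750 + 16750 = 161500
EV(B) = 0.2 × 162000 + 0.05 × (-34000) + 0.75 × (-9000) = 32400 − 1700 − 6750 = 23950
Branch C: 90000 (certain)
Overall = 0.68 × 161500 + 0.08 × 23950 + 0.24 × 90000 = 109820 + 1916 + 21600 = 133336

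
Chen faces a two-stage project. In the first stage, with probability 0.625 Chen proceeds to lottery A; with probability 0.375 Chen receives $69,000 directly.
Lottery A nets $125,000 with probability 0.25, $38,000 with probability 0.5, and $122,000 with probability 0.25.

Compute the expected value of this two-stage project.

EV(A) = 0.25 × 125000 + 0.5 × 38000 + 0.25 × 122000 = 31250 + 19000 + 30500 = 80750
Branch B: 69000 (certain)
Overall = 0.625 × 80750 + 0.375 × 69000 = 50468.75 + 25875 = 76343.75

$76,343.75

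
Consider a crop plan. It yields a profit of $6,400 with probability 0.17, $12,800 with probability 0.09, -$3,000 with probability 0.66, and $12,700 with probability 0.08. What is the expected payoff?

EV = 0.17 × 6400 + 0.09 × 12800 + 0.66 × (-3000) + 0.08 × 12700 = 1088 + 1152 − 1980 + 1016 = 1276

$1,276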